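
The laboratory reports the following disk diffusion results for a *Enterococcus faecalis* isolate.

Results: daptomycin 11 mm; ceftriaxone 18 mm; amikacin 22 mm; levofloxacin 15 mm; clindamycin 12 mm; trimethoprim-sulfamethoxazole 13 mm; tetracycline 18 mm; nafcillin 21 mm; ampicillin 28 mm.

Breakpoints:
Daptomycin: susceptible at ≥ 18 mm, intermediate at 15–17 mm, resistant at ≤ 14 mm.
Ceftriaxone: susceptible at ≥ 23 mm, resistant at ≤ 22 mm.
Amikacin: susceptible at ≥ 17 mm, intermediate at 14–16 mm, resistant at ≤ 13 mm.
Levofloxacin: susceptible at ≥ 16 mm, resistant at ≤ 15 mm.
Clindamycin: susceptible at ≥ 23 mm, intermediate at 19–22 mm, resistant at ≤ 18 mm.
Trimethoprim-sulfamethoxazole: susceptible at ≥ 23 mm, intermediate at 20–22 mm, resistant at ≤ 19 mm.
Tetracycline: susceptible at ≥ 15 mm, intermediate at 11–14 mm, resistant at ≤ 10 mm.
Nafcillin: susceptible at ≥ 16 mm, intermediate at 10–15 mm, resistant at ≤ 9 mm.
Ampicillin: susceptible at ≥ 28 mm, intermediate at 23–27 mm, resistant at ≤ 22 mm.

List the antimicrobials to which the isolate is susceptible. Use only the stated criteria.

Daptomycin: 11 mm is ≤ 14 mm ⇒ Resistant
Ceftriaxone 18 mm: ≤ 22 mm — resistant
Amikacin 22 mm: ≥ 17 mm — susceptible
Levofloxacin: 15 mm is ≤ 15 mm — resistant
Clindamycin 12 mm: ≤ 18 mm ⇒ Resistant
Trimethoprim-sulfamethoxazole (13 mm) ≤ 19 mm — resistant
Tetracycline 18 mm: ≥ 15 mm → susceptible
Nafcillin 21 mm: ≥ 16 mm → susceptible
Ampicillin (28 mm) ≥ 28 mm ⇒ Susceptible

amikacin, tetracycline, nafcillin, ampicillin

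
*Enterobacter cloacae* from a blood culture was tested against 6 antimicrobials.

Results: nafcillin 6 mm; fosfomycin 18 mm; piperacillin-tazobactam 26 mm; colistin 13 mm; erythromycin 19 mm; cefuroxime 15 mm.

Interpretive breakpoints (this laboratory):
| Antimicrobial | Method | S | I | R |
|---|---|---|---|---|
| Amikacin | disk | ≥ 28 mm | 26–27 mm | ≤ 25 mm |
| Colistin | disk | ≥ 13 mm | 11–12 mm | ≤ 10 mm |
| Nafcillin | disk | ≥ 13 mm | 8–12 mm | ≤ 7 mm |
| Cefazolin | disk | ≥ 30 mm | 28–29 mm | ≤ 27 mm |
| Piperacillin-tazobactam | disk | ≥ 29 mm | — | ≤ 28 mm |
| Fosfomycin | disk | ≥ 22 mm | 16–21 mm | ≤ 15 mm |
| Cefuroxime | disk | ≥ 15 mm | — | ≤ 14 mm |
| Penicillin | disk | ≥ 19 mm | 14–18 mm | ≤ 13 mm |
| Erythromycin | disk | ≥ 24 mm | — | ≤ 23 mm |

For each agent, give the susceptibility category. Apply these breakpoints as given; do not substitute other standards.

R, I, R, S, R, S

Nafcillin 6 mm: ≤ 7 mm — resistant
Fosfomycin 18 mm: in 16–21 mm — Intermediate
Piperacillin-tazobactam (26 mm) ≤ 28 mm — R
Colistin (13 mm) ≥ 13 mm ⇒ susceptible
Erythromycin 19 mm: ≤ 23 mm — R
Cefuroxime (15 mm) ≥ 15 mm — susceptible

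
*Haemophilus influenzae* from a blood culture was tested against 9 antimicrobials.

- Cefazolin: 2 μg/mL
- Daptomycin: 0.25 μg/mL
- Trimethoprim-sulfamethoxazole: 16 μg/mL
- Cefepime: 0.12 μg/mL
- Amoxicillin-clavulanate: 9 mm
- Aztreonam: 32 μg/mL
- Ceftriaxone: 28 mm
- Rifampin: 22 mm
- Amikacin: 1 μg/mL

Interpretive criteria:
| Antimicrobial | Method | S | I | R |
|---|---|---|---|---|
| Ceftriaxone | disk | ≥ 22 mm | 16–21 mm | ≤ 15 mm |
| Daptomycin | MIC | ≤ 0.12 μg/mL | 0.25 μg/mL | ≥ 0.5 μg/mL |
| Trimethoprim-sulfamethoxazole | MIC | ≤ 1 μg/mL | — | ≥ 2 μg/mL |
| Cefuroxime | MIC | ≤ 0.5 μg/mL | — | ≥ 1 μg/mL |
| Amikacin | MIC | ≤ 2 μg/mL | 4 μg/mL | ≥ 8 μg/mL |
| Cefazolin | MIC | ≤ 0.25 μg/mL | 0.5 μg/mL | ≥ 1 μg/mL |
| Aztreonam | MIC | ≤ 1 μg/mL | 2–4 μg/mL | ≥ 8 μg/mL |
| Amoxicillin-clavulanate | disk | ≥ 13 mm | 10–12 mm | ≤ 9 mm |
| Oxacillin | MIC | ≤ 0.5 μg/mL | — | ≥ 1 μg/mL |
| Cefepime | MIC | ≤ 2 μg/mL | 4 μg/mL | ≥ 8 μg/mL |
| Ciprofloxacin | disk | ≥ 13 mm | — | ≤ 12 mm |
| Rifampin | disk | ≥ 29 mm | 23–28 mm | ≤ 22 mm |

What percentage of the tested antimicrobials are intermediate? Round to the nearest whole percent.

Cefazolin 2 μg/mL: ≥ 1 μg/mL ⇒ resistant
Daptomycin 0.25 μg/mL: = 0.25 μg/mL → Intermediate
Trimethoprim-sulfamethoxazole 16 μg/mL: ≥ 2 μg/mL — Resistant
Cefepime (0.12 μg/mL) ≤ 2 μg/mL → Susceptible
Amoxicillin-clavulanate 9 mm: ≤ 9 mm ⇒ R
Aztreonam 32 μg/mL: ≥ 8 μg/mL ⇒ resistant
Ceftriaxone 28 mm: ≥ 22 mm → S
Rifampin (22 mm) ≤ 22 mm ⇒ Resistant
Amikacin 1 μg/mL: ≤ 2 μg/mL — Susceptible
Intermediate: 1/9

11%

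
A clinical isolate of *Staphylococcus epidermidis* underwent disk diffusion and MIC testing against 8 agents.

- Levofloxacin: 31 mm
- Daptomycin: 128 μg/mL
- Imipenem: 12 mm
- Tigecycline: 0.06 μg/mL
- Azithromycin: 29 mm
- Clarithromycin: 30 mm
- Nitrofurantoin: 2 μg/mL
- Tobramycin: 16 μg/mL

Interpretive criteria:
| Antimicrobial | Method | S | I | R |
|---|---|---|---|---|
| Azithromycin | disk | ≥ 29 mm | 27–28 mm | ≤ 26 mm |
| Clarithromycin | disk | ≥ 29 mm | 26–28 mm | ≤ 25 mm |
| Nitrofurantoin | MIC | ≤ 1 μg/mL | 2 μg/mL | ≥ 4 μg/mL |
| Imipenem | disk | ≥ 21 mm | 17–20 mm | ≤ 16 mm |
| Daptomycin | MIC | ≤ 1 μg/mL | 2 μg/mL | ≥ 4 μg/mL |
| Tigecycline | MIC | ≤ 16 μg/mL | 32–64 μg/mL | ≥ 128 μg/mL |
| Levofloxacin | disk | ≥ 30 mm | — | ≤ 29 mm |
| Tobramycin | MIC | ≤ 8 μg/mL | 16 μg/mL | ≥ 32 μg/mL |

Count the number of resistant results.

2

Levofloxacin: 31 mm is ≥ 30 mm → susceptible
Daptomycin: 128 μg/mL is ≥ 4 μg/mL → R
Imipenem 12 mm: ≤ 16 mm — resistant
Tigecycline 0.06 μg/mL: ≤ 16 μg/mL → S
Azithromycin (29 mm) ≥ 29 mm — susceptible
Clarithromycin: 30 mm is ≥ 29 mm ⇒ S
Nitrofurantoin 2 μg/mL: = 2 μg/mL ⇒ I
Tobramycin: 16 μg/mL is = 16 μg/mL ⇒ intermediate
Resistant: 2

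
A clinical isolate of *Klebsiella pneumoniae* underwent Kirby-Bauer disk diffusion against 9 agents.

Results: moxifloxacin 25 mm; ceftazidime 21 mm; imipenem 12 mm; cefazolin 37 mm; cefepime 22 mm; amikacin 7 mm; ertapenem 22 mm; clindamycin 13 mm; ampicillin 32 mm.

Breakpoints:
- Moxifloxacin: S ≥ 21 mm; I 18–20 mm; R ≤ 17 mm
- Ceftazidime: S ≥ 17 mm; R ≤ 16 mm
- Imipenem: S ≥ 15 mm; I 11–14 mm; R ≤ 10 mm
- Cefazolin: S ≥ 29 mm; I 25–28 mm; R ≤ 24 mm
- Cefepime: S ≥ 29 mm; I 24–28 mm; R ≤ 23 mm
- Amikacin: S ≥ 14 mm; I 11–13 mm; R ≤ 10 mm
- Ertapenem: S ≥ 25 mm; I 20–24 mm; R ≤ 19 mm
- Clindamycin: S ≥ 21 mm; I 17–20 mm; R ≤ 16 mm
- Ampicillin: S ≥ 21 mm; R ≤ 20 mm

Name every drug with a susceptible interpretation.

moxifloxacin, ceftazidime, cefazolin, ampicillin

Moxifloxacin (25 mm) ≥ 21 mm → Susceptible
Ceftazidime: 21 mm is ≥ 17 mm — S
Imipenem 12 mm: in 11–14 mm — Intermediate
Cefazolin: 37 mm is ≥ 29 mm — Susceptible
Cefepime (22 mm) ≤ 23 mm ⇒ resistant
Amikacin: 7 mm is ≤ 10 mm → resistant
Ertapenem: 22 mm is in 20–24 mm — Intermediate
Clindamycin (13 mm) ≤ 16 mm — R
Ampicillin 32 mm: ≥ 21 mm — S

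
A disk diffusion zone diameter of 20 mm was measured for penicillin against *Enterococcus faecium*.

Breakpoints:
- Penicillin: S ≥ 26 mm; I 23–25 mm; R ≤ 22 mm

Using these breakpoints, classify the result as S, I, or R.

Penicillin (20 mm) ≤ 22 mm ⇒ R

Resistant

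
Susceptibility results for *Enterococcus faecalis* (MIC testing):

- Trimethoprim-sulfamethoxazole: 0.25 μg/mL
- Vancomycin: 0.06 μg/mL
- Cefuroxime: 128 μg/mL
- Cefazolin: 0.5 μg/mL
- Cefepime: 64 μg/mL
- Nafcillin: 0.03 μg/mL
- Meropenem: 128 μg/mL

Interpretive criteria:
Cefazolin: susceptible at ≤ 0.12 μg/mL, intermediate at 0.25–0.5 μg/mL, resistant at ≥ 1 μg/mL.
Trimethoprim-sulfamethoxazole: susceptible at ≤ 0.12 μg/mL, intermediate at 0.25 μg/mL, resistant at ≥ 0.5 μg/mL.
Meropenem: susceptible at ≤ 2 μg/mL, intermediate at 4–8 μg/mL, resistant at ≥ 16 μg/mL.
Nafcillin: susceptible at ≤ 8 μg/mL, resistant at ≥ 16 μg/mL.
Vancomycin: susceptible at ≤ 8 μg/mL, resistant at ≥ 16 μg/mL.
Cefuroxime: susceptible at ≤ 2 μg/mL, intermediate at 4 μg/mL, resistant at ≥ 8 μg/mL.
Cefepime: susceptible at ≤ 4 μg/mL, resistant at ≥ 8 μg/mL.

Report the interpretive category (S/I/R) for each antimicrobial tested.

Trimethoprim-sulfamethoxazole (0.25 μg/mL) = 0.25 μg/mL — I
Vancomycin (0.06 μg/mL) ≤ 8 μg/mL ⇒ susceptible
Cefuroxime 128 μg/mL: ≥ 8 μg/mL → Resistant
Cefazolin 0.5 μg/mL: in 0.25–0.5 μg/mL — I
Cefepime: 64 μg/mL is ≥ 8 μg/mL — Resistant
Nafcillin: 0.03 μg/mL is ≤ 8 μg/mL — Susceptible
Meropenem: 128 μg/mL is ≥ 16 μg/mL ⇒ Resistant

I, S, R, I, R, S, R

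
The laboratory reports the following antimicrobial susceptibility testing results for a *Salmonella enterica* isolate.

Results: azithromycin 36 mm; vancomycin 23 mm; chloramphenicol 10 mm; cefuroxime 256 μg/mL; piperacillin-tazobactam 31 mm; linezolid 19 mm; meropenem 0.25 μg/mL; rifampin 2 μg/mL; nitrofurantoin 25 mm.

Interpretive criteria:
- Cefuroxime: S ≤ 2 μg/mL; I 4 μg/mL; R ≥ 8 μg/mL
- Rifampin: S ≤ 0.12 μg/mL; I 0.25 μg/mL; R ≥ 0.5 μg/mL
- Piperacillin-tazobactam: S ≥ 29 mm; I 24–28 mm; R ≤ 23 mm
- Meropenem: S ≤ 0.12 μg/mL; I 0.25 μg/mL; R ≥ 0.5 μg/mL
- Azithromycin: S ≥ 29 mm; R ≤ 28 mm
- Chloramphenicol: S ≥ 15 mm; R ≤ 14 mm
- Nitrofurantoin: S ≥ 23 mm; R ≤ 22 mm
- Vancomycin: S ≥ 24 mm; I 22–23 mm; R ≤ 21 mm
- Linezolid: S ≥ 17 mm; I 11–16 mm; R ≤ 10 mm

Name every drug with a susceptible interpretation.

Azithromycin (36 mm) ≥ 29 mm ⇒ S
Vancomycin 23 mm: in 22–23 mm — I
Chloramphenicol (10 mm) ≤ 14 mm ⇒ resistant
Cefuroxime (256 μg/mL) ≥ 8 μg/mL — R
Piperacillin-tazobactam (31 mm) ≥ 29 mm — Susceptible
Linezolid (19 mm) ≥ 17 mm ⇒ S
Meropenem 0.25 μg/mL: = 0.25 μg/mL — Intermediate
Rifampin 2 μg/mL: ≥ 0.5 μg/mL → R
Nitrofurantoin 25 mm: ≥ 23 mm — Susceptible

azithromycin, piperacillin-tazobactam, linezolid, nitrofurantoin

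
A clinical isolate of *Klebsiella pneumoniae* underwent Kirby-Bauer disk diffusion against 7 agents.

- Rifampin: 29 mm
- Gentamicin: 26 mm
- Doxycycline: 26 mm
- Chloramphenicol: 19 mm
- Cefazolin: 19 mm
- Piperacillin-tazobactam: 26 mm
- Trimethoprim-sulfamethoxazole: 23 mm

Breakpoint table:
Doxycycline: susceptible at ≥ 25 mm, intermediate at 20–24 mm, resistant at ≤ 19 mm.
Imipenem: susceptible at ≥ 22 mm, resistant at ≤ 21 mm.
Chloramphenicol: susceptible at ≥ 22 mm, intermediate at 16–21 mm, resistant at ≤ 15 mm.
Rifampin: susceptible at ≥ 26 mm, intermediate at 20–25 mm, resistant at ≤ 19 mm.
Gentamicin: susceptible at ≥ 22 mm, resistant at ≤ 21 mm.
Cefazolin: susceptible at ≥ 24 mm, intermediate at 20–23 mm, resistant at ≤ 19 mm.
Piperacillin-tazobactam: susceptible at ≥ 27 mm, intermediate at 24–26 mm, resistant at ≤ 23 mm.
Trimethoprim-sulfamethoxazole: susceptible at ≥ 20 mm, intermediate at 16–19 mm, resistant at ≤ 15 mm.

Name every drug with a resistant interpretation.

cefazolin

Rifampin: 29 mm is ≥ 26 mm → Susceptible
Gentamicin 26 mm: ≥ 22 mm — susceptible
Doxycycline (26 mm) ≥ 25 mm — susceptible
Chloramphenicol 19 mm: in 16–21 mm → I
Cefazolin (19 mm) ≤ 19 mm ⇒ R
Piperacillin-tazobactam 26 mm: in 24–26 mm → Intermediate
Trimethoprim-sulfamethoxazole: 23 mm is ≥ 20 mm ⇒ Susceptible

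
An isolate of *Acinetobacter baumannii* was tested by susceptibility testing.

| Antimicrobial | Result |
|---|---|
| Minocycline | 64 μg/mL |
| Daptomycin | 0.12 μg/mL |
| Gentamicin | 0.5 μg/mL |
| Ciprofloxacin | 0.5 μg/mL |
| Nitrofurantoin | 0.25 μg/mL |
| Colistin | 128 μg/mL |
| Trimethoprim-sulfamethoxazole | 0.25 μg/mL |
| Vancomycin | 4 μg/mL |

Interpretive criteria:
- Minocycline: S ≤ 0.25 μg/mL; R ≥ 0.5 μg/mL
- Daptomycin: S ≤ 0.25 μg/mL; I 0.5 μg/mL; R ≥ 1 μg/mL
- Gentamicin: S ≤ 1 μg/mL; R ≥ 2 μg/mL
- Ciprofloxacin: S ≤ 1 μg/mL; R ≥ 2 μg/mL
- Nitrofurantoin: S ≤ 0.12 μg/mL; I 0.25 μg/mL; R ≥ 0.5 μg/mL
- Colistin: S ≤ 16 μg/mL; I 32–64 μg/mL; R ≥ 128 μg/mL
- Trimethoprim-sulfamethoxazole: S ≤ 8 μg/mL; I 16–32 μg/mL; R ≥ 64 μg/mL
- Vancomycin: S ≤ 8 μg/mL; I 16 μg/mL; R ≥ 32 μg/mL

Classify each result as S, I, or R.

R, S, S, S, I, R, S, S

Minocycline 64 μg/mL: ≥ 0.5 μg/mL — R
Daptomycin (0.12 μg/mL) ≤ 0.25 μg/mL → Susceptible
Gentamicin 0.5 μg/mL: ≤ 1 μg/mL — susceptible
Ciprofloxacin 0.5 μg/mL: ≤ 1 μg/mL — Susceptible
Nitrofurantoin (0.25 μg/mL) = 0.25 μg/mL → Intermediate
Colistin 128 μg/mL: ≥ 128 μg/mL → R
Trimethoprim-sulfamethoxazole 0.25 μg/mL: ≤ 8 μg/mL — Susceptible
Vancomycin (4 μg/mL) ≤ 8 μg/mL → Susceptible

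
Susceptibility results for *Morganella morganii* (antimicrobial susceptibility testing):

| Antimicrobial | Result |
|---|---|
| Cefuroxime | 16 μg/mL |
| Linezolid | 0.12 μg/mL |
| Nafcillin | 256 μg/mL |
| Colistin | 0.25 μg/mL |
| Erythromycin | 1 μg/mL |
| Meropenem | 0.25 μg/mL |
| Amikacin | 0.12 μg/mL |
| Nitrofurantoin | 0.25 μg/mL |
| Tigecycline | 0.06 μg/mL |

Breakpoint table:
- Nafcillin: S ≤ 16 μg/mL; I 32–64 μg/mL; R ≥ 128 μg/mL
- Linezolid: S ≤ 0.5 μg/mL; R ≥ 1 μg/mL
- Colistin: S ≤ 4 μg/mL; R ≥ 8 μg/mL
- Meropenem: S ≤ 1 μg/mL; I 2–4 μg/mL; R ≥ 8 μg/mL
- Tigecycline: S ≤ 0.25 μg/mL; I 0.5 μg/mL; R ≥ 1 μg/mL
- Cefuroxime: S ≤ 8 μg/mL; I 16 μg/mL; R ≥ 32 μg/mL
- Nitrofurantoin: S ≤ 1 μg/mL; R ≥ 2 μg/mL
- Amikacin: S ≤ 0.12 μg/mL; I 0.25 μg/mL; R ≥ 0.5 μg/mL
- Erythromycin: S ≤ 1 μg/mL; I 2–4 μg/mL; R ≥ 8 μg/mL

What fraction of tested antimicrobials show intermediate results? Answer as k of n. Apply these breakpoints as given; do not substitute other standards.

Cefuroxime (16 μg/mL) = 16 μg/mL — intermediate
Linezolid: 0.12 μg/mL is ≤ 0.5 μg/mL — susceptible
Nafcillin 256 μg/mL: ≥ 128 μg/mL — R
Colistin (0.25 μg/mL) ≤ 4 μg/mL ⇒ susceptible
Erythromycin 1 μg/mL: ≤ 1 μg/mL ⇒ susceptible
Meropenem (0.25 μg/mL) ≤ 1 μg/mL — Susceptible
Amikacin 0.12 μg/mL: ≤ 0.12 μg/mL ⇒ Susceptible
Nitrofurantoin (0.25 μg/mL) ≤ 1 μg/mL — susceptible
Tigecycline: 0.06 μg/mL is ≤ 0.25 μg/mL — S
Intermediate: 1/9

1 of 9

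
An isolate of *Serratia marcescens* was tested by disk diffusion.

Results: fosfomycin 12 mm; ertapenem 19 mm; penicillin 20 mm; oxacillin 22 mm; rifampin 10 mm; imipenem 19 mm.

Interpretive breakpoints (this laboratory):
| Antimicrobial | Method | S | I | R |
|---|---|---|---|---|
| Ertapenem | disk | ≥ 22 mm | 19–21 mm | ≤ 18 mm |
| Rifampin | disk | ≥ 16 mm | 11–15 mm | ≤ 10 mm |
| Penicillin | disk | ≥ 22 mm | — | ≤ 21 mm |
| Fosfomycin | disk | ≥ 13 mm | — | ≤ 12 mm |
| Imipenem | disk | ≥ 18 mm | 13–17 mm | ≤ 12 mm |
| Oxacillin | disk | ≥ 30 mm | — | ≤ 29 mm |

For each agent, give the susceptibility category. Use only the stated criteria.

Fosfomycin: 12 mm is ≤ 12 mm → R
Ertapenem 19 mm: in 19–21 mm ⇒ I
Penicillin (20 mm) ≤ 21 mm ⇒ Resistant
Oxacillin: 22 mm is ≤ 29 mm ⇒ resistant
Rifampin (10 mm) ≤ 10 mm ⇒ R
Imipenem: 19 mm is ≥ 18 mm — S

R, I, R, R, R, S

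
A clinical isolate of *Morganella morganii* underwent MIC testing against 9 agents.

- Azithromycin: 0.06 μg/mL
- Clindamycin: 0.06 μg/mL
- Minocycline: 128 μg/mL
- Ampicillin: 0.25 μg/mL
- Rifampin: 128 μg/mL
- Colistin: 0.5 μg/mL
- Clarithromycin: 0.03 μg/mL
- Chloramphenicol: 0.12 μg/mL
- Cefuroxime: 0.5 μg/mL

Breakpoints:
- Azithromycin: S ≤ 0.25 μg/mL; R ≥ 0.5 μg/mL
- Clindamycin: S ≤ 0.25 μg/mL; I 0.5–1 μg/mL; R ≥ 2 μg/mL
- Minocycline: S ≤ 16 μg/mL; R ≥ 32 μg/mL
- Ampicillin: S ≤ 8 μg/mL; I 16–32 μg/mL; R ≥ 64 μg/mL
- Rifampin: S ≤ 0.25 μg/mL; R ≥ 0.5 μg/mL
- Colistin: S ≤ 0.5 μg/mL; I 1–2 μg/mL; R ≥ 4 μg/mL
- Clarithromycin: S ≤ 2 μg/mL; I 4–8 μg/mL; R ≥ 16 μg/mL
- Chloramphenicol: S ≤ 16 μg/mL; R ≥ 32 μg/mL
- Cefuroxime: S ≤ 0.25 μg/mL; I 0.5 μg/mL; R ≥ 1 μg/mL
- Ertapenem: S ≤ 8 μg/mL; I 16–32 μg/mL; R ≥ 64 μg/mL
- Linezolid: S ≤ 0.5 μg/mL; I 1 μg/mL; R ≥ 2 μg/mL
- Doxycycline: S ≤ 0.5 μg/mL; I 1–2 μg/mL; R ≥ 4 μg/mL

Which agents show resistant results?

Azithromycin: 0.06 μg/mL is ≤ 0.25 μg/mL — S
Clindamycin 0.06 μg/mL: ≤ 0.25 μg/mL ⇒ susceptible
Minocycline (128 μg/mL) ≥ 32 μg/mL — R
Ampicillin (0.25 μg/mL) ≤ 8 μg/mL — susceptible
Rifampin (128 μg/mL) ≥ 0.5 μg/mL ⇒ Resistant
Colistin (0.5 μg/mL) ≤ 0.5 μg/mL ⇒ S
Clarithromycin 0.03 μg/mL: ≤ 2 μg/mL → Susceptible
Chloramphenicol 0.12 μg/mL: ≤ 16 μg/mL — susceptible
Cefuroxime: 0.5 μg/mL is = 0.5 μg/mL ⇒ Intermediate

minocycline, rifampin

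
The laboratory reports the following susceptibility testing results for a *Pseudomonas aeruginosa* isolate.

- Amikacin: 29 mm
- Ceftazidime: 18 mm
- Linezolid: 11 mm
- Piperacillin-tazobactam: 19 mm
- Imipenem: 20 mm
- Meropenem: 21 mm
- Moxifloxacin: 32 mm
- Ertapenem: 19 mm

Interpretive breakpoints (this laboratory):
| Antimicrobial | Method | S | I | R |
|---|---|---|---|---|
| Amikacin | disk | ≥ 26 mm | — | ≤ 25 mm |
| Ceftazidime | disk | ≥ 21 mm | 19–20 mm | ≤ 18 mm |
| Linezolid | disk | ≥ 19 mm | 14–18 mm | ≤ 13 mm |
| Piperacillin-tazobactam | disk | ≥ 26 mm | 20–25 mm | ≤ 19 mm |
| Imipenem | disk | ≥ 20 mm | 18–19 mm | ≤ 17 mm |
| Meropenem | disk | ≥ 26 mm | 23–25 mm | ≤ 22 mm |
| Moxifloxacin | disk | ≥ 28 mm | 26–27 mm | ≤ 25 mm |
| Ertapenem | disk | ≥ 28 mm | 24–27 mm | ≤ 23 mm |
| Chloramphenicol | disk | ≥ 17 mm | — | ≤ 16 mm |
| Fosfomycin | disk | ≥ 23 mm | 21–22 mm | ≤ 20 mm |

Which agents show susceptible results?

Amikacin 29 mm: ≥ 26 mm — Susceptible
Ceftazidime 18 mm: ≤ 18 mm ⇒ resistant
Linezolid 11 mm: ≤ 13 mm ⇒ R
Piperacillin-tazobactam: 19 mm is ≤ 19 mm ⇒ resistant
Imipenem: 20 mm is ≥ 20 mm → susceptible
Meropenem: 21 mm is ≤ 22 mm — R
Moxifloxacin: 32 mm is ≥ 28 mm ⇒ susceptible
Ertapenem 19 mm: ≤ 23 mm — resistant

amikacin, imipenem, moxifloxacin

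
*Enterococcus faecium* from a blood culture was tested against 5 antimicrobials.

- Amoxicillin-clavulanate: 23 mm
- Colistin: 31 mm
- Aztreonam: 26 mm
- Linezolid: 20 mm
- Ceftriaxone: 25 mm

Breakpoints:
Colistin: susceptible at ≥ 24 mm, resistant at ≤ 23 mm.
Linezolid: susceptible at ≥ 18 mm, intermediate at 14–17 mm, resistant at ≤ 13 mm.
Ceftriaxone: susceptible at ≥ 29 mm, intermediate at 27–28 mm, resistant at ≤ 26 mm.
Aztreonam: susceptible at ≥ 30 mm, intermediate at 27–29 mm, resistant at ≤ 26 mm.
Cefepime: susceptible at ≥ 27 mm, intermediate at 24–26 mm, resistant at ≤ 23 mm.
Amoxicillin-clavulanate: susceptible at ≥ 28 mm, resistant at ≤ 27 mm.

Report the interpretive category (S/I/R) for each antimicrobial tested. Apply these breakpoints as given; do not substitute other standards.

R, S, R, S, R

Amoxicillin-clavulanate 23 mm: ≤ 27 mm — R
Colistin 31 mm: ≥ 24 mm — susceptible
Aztreonam (26 mm) ≤ 26 mm ⇒ R
Linezolid 20 mm: ≥ 18 mm → S
Ceftriaxone: 25 mm is ≤ 26 mm ⇒ Resistant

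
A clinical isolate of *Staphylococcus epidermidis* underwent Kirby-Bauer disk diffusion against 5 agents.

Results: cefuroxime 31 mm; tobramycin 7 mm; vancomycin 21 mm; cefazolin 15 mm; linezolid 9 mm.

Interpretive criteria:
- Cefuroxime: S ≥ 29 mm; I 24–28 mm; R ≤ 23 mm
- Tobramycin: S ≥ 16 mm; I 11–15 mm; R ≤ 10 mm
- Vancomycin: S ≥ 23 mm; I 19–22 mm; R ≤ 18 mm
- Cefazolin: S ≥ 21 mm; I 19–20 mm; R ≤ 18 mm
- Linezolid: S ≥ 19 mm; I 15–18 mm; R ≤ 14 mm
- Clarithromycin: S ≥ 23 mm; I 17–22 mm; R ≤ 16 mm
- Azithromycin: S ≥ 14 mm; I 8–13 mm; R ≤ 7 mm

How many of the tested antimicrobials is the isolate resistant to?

Cefuroxime (31 mm) ≥ 29 mm ⇒ S
Tobramycin: 7 mm is ≤ 10 mm — Resistant
Vancomycin (21 mm) in 19–22 mm ⇒ intermediate
Cefazolin (15 mm) ≤ 18 mm → resistant
Linezolid 9 mm: ≤ 14 mm ⇒ resistant
Resistant: 3

3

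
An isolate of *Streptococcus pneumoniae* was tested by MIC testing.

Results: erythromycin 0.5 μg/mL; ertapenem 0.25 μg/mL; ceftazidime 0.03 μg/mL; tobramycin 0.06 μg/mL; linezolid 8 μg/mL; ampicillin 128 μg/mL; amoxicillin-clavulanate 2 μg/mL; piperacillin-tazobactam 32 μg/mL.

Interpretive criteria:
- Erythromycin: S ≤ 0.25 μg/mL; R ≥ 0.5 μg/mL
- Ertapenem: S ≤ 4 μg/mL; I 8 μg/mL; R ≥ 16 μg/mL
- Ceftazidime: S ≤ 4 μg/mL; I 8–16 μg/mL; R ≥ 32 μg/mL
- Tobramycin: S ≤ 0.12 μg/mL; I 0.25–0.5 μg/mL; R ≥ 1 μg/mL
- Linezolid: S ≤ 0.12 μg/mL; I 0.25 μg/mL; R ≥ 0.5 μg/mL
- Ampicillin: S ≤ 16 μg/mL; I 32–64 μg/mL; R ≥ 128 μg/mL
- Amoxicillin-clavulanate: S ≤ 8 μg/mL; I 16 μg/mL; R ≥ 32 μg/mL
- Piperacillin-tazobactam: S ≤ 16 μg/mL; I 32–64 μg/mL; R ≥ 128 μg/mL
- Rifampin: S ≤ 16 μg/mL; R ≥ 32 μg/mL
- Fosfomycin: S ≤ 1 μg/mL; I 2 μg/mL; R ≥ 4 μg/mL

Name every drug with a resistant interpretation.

erythromycin, linezolid, ampicillin

Erythromycin 0.5 μg/mL: ≥ 0.5 μg/mL ⇒ Resistant
Ertapenem: 0.25 μg/mL is ≤ 4 μg/mL → susceptible
Ceftazidime (0.03 μg/mL) ≤ 4 μg/mL ⇒ Susceptible
Tobramycin: 0.06 μg/mL is ≤ 0.12 μg/mL ⇒ S
Linezolid (8 μg/mL) ≥ 0.5 μg/mL — R
Ampicillin: 128 μg/mL is ≥ 128 μg/mL ⇒ resistant
Amoxicillin-clavulanate 2 μg/mL: ≤ 8 μg/mL → susceptible
Piperacillin-tazobactam: 32 μg/mL is in 32–64 μg/mL ⇒ Intermediate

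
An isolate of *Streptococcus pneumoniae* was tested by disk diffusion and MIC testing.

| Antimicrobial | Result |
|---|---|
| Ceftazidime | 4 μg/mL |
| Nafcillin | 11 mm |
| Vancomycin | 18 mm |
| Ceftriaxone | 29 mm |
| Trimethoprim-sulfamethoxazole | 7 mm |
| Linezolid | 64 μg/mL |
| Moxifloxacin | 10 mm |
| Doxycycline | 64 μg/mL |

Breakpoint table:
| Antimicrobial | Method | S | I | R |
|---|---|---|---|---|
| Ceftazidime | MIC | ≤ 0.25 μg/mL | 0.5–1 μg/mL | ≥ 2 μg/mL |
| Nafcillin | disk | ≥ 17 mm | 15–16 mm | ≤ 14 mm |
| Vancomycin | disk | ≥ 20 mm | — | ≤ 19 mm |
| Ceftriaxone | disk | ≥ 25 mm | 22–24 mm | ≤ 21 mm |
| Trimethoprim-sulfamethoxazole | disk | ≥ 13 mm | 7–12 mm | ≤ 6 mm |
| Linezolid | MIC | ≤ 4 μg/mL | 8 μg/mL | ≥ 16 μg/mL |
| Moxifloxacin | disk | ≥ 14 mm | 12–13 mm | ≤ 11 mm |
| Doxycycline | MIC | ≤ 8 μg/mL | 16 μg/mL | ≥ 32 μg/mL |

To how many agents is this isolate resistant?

Ceftazidime: 4 μg/mL is ≥ 2 μg/mL — resistant
Nafcillin 11 mm: ≤ 14 mm ⇒ Resistant
Vancomycin: 18 mm is ≤ 19 mm → R
Ceftriaxone 29 mm: ≥ 25 mm — susceptible
Trimethoprim-sulfamethoxazole (7 mm) in 7–12 mm ⇒ intermediate
Linezolid 64 μg/mL: ≥ 16 μg/mL — R
Moxifloxacin 10 mm: ≤ 11 mm → Resistant
Doxycycline 64 μg/mL: ≥ 32 μg/mL ⇒ R
Resistant: 6

6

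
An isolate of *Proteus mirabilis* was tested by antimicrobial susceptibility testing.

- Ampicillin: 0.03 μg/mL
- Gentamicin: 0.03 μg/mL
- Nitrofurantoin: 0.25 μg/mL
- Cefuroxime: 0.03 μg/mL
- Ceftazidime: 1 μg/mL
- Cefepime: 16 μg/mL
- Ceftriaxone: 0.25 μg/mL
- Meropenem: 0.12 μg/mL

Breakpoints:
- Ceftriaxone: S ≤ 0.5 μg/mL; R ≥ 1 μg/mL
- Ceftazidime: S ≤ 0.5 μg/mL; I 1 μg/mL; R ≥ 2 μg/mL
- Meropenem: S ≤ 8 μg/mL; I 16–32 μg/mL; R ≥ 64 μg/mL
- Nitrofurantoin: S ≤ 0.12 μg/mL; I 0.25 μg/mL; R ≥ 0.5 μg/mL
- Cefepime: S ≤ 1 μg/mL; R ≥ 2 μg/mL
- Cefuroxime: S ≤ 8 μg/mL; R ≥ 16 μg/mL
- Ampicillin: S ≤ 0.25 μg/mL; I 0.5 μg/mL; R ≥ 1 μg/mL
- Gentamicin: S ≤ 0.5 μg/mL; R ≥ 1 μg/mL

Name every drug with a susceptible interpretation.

ampicillin, gentamicin, cefuroxime, ceftriaxone, meropenem

Ampicillin: 0.03 μg/mL is ≤ 0.25 μg/mL → S
Gentamicin: 0.03 μg/mL is ≤ 0.5 μg/mL → susceptible
Nitrofurantoin (0.25 μg/mL) = 0.25 μg/mL ⇒ intermediate
Cefuroxime 0.03 μg/mL: ≤ 8 μg/mL — susceptible
Ceftazidime 1 μg/mL: = 1 μg/mL → I
Cefepime: 16 μg/mL is ≥ 2 μg/mL → Resistant
Ceftriaxone 0.25 μg/mL: ≤ 0.5 μg/mL ⇒ S
Meropenem 0.12 μg/mL: ≤ 8 μg/mL → Susceptible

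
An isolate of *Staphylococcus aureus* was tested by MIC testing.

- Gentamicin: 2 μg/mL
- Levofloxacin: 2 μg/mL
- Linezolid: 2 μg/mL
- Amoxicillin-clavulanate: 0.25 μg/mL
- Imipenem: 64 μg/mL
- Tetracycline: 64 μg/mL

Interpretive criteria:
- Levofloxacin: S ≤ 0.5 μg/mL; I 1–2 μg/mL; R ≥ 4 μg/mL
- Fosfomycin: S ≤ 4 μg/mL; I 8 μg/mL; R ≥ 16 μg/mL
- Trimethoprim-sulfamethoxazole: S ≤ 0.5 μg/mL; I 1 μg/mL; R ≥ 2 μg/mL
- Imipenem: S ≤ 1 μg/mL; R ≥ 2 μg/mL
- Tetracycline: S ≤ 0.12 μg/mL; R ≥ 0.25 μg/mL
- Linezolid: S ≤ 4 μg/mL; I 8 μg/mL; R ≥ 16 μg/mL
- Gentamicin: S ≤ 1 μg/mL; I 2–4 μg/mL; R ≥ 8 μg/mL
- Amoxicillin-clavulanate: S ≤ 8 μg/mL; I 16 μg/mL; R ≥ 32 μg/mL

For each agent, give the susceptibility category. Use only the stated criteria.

I, I, S, S, R, R

Gentamicin (2 μg/mL) in 2–4 μg/mL — intermediate
Levofloxacin (2 μg/mL) in 1–2 μg/mL — I
Linezolid 2 μg/mL: ≤ 4 μg/mL → Susceptible
Amoxicillin-clavulanate 0.25 μg/mL: ≤ 8 μg/mL → S
Imipenem (64 μg/mL) ≥ 2 μg/mL → resistant
Tetracycline (64 μg/mL) ≥ 0.25 μg/mL → Resistant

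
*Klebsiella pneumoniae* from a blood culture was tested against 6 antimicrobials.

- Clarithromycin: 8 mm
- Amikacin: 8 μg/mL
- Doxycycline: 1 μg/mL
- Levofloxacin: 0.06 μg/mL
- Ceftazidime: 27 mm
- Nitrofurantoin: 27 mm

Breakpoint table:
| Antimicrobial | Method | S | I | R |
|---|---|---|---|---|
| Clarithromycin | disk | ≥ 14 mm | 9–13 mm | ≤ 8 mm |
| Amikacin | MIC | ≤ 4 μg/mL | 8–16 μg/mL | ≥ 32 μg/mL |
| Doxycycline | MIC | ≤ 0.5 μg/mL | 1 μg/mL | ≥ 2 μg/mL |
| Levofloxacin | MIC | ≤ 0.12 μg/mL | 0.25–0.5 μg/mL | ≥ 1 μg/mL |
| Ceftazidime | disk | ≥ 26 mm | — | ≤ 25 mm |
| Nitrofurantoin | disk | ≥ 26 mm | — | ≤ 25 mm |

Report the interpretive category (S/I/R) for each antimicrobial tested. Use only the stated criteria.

R, I, I, S, S, S

Clarithromycin 8 mm: ≤ 8 mm ⇒ Resistant
Amikacin 8 μg/mL: in 8–16 μg/mL ⇒ Intermediate
Doxycycline (1 μg/mL) = 1 μg/mL → Intermediate
Levofloxacin: 0.06 μg/mL is ≤ 0.12 μg/mL ⇒ S
Ceftazidime (27 mm) ≥ 26 mm — S
Nitrofurantoin 27 mm: ≥ 26 mm — Susceptible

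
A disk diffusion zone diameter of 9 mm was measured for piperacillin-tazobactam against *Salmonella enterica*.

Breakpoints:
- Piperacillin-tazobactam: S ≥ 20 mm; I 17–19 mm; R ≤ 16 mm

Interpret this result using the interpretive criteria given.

Piperacillin-tazobactam (9 mm) ≤ 16 mm ⇒ R

R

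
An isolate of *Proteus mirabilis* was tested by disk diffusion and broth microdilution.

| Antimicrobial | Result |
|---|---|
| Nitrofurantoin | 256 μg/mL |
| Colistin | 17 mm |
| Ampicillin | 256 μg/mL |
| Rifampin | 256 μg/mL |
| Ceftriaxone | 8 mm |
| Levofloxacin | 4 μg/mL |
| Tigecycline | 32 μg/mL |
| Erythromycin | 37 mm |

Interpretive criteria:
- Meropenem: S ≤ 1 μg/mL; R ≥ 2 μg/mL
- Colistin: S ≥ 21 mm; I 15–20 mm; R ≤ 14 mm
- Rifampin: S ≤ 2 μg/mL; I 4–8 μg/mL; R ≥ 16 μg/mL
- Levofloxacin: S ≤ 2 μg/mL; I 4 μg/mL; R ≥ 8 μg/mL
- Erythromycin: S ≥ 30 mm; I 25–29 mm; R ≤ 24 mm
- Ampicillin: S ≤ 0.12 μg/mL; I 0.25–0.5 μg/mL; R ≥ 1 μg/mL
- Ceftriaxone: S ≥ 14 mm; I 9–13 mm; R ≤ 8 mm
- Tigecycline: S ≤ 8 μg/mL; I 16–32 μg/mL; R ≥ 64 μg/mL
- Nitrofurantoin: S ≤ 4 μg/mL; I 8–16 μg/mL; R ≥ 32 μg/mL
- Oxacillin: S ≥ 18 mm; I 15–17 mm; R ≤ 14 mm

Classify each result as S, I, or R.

Nitrofurantoin: 256 μg/mL is ≥ 32 μg/mL ⇒ resistant
Colistin (17 mm) in 15–20 mm ⇒ I
Ampicillin: 256 μg/mL is ≥ 1 μg/mL → Resistant
Rifampin 256 μg/mL: ≥ 16 μg/mL — Resistant
Ceftriaxone 8 mm: ≤ 8 mm — Resistant
Levofloxacin (4 μg/mL) = 4 μg/mL → Intermediate
Tigecycline 32 μg/mL: in 16–32 μg/mL ⇒ I
Erythromycin: 37 mm is ≥ 30 mm → Susceptible

R, I, R, R, R, I, I, S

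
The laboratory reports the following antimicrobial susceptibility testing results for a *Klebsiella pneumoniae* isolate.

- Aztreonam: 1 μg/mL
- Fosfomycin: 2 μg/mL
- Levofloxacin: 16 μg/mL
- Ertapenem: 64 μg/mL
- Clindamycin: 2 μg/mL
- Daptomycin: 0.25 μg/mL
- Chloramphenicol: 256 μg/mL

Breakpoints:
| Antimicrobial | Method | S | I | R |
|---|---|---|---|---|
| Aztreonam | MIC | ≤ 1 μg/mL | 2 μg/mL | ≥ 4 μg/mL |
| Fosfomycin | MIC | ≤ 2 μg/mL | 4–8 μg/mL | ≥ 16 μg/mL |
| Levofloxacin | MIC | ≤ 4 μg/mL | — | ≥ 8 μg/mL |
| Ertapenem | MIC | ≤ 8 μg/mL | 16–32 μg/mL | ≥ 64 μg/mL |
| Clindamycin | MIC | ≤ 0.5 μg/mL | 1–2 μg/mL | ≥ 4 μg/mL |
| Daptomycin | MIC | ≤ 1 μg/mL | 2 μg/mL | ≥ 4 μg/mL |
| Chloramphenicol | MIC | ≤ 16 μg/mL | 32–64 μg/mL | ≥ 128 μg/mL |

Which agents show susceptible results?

Aztreonam: 1 μg/mL is ≤ 1 μg/mL — susceptible
Fosfomycin: 2 μg/mL is ≤ 2 μg/mL → Susceptible
Levofloxacin 16 μg/mL: ≥ 8 μg/mL — resistant
Ertapenem: 64 μg/mL is ≥ 64 μg/mL → R
Clindamycin (2 μg/mL) in 1–2 μg/mL → intermediate
Daptomycin (0.25 μg/mL) ≤ 1 μg/mL — Susceptible
Chloramphenicol (256 μg/mL) ≥ 128 μg/mL — resistant

aztreonam, fosfomycin, daptomycin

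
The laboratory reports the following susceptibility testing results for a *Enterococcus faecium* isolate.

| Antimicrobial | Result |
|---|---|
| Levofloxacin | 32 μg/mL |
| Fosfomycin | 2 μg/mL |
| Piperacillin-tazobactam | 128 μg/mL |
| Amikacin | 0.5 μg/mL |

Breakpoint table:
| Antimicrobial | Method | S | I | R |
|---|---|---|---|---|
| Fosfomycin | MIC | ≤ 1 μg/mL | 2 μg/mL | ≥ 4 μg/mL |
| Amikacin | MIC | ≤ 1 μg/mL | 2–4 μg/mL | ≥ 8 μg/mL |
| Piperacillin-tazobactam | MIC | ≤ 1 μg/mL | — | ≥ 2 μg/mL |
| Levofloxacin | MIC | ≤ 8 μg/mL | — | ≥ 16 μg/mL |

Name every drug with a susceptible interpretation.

Levofloxacin (32 μg/mL) ≥ 16 μg/mL ⇒ resistant
Fosfomycin (2 μg/mL) = 2 μg/mL ⇒ Intermediate
Piperacillin-tazobactam: 128 μg/mL is ≥ 2 μg/mL — Resistant
Amikacin (0.5 μg/mL) ≤ 1 μg/mL — S

amikacin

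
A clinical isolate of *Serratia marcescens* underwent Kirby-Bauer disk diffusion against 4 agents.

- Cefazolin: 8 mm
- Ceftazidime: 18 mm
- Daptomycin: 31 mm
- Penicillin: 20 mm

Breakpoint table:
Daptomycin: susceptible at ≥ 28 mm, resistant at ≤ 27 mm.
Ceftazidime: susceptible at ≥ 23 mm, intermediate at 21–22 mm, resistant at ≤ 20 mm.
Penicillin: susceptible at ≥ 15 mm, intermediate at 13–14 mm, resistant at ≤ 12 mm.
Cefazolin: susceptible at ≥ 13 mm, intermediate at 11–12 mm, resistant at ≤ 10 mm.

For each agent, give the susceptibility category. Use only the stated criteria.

R, R, S, S

Cefazolin: 8 mm is ≤ 10 mm ⇒ R
Ceftazidime: 18 mm is ≤ 20 mm → Resistant
Daptomycin: 31 mm is ≥ 28 mm — Susceptible
Penicillin: 20 mm is ≥ 15 mm — Susceptible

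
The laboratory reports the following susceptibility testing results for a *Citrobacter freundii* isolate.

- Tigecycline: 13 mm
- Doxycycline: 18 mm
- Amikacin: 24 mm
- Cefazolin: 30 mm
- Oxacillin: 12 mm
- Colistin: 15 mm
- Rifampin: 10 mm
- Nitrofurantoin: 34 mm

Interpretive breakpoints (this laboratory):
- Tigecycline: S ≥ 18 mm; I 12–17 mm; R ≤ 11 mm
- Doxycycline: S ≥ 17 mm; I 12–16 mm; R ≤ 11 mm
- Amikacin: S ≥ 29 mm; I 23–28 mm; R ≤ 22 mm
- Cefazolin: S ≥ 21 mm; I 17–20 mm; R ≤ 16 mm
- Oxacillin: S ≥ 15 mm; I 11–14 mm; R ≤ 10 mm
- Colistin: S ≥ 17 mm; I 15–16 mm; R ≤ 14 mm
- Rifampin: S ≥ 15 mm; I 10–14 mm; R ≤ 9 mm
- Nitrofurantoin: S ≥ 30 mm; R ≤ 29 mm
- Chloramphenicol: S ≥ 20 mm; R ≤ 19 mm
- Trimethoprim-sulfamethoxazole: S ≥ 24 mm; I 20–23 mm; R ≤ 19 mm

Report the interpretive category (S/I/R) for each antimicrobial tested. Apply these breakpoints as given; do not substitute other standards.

Tigecycline (13 mm) in 12–17 mm → intermediate
Doxycycline: 18 mm is ≥ 17 mm ⇒ Susceptible
Amikacin (24 mm) in 23–28 mm ⇒ Intermediate
Cefazolin (30 mm) ≥ 21 mm → Susceptible
Oxacillin 12 mm: in 11–14 mm → intermediate
Colistin 15 mm: in 15–16 mm ⇒ I
Rifampin 10 mm: in 10–14 mm → intermediate
Nitrofurantoin: 34 mm is ≥ 30 mm → S

I, S, I, S, I, I, I, S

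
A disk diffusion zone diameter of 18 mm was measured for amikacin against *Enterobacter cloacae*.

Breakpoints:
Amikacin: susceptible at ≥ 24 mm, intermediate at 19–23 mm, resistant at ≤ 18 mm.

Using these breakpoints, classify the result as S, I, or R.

Amikacin 18 mm: ≤ 18 mm ⇒ R

Resistant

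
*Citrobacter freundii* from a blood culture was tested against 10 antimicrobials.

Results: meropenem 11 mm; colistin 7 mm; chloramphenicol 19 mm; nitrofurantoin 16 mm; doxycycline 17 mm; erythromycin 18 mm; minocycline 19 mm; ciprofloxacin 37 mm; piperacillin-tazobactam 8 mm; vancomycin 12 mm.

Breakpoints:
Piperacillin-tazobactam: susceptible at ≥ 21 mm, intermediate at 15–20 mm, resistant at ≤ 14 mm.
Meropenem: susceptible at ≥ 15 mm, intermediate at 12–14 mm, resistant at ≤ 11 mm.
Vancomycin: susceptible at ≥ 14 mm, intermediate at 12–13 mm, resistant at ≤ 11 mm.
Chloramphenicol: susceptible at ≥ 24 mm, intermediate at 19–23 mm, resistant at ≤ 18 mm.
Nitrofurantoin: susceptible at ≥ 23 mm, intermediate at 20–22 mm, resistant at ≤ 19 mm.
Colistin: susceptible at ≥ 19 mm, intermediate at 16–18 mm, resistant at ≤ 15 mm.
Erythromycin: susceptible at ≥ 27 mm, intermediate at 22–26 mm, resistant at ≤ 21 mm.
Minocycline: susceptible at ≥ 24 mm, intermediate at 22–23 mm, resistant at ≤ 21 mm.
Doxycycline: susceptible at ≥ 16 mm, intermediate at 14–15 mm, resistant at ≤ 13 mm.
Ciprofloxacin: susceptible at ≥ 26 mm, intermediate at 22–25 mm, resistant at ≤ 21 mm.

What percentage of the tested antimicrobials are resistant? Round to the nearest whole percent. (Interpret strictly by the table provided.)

Meropenem: 11 mm is ≤ 11 mm ⇒ resistant
Colistin: 7 mm is ≤ 15 mm → Resistant
Chloramphenicol 19 mm: in 19–23 mm — I
Nitrofurantoin 16 mm: ≤ 19 mm — Resistant
Doxycycline 17 mm: ≥ 16 mm → S
Erythromycin: 18 mm is ≤ 21 mm ⇒ resistant
Minocycline 19 mm: ≤ 21 mm → R
Ciprofloxacin (37 mm) ≥ 26 mm → S
Piperacillin-tazobactam: 8 mm is ≤ 14 mm → Resistant
Vancomycin 12 mm: in 12–13 mm ⇒ Intermediate
Resistant: 6/10

60%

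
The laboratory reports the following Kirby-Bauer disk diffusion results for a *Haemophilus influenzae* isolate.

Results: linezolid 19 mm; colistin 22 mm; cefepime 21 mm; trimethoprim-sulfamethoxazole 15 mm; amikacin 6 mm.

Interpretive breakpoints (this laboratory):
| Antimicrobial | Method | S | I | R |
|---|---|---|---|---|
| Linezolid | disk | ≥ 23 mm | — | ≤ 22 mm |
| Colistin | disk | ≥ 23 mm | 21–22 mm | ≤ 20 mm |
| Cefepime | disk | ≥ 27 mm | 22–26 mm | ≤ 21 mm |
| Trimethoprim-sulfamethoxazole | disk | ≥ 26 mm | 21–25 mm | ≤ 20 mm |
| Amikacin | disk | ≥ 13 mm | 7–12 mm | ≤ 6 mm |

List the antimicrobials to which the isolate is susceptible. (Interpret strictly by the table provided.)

Linezolid 19 mm: ≤ 22 mm — R
Colistin: 22 mm is in 21–22 mm ⇒ Intermediate
Cefepime (21 mm) ≤ 21 mm → Resistant
Trimethoprim-sulfamethoxazole (15 mm) ≤ 20 mm ⇒ resistant
Amikacin 6 mm: ≤ 6 mm ⇒ R

none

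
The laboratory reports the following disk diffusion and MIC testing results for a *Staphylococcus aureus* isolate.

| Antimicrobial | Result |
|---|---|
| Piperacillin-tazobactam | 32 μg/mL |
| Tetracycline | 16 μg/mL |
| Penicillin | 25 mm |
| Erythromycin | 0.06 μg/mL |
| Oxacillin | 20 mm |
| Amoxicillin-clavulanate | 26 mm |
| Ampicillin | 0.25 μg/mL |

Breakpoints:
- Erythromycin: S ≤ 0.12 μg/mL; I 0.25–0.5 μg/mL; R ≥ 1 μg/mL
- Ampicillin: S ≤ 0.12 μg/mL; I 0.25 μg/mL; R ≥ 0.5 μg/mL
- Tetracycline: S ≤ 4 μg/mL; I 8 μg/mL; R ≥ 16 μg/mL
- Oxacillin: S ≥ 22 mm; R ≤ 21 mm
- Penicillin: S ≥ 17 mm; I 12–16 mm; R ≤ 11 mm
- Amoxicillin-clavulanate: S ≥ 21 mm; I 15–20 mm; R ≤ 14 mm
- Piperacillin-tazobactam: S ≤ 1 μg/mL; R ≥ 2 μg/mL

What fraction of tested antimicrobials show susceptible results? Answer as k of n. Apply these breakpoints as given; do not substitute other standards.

Piperacillin-tazobactam: 32 μg/mL is ≥ 2 μg/mL — resistant
Tetracycline (16 μg/mL) ≥ 16 μg/mL — Resistant
Penicillin 25 mm: ≥ 17 mm ⇒ susceptible
Erythromycin: 0.06 μg/mL is ≤ 0.12 μg/mL ⇒ susceptible
Oxacillin (20 mm) ≤ 21 mm → R
Amoxicillin-clavulanate 26 mm: ≥ 21 mm ⇒ Susceptible
Ampicillin: 0.25 μg/mL is = 0.25 μg/mL — intermediate
Susceptible: 3/7

3 of 7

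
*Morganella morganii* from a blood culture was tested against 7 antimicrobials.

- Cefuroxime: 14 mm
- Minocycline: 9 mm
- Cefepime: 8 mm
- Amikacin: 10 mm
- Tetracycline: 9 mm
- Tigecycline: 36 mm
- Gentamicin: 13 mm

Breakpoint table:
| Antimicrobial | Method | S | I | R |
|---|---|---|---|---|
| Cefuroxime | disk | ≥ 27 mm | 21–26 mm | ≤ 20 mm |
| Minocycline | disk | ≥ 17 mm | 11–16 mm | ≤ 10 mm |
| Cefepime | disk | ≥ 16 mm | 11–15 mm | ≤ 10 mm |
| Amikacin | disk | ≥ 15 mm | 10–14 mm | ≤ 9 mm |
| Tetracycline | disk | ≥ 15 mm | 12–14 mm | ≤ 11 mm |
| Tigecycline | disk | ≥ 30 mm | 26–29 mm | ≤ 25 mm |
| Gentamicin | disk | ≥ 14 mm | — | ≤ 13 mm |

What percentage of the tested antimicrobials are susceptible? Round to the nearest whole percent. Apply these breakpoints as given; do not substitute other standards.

14%

Cefuroxime: 14 mm is ≤ 20 mm → Resistant
Minocycline 9 mm: ≤ 10 mm → Resistant
Cefepime (8 mm) ≤ 10 mm — R
Amikacin (10 mm) in 10–14 mm ⇒ intermediate
Tetracycline 9 mm: ≤ 11 mm → resistant
Tigecycline: 36 mm is ≥ 30 mm — S
Gentamicin: 13 mm is ≤ 13 mm ⇒ Resistant
Susceptible: 1/7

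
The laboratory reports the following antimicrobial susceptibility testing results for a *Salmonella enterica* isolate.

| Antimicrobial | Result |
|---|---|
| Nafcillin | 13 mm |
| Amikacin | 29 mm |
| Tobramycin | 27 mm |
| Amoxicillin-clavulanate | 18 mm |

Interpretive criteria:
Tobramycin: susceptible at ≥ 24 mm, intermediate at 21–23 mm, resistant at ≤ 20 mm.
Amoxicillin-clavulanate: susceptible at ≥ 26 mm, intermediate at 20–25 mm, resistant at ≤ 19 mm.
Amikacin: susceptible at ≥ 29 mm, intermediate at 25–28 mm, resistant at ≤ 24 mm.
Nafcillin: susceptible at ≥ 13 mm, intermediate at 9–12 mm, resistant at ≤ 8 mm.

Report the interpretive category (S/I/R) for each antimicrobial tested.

Nafcillin (13 mm) ≥ 13 mm ⇒ S
Amikacin 29 mm: ≥ 29 mm ⇒ S
Tobramycin (27 mm) ≥ 24 mm ⇒ susceptible
Amoxicillin-clavulanate: 18 mm is ≤ 19 mm → resistant

S, S, S, R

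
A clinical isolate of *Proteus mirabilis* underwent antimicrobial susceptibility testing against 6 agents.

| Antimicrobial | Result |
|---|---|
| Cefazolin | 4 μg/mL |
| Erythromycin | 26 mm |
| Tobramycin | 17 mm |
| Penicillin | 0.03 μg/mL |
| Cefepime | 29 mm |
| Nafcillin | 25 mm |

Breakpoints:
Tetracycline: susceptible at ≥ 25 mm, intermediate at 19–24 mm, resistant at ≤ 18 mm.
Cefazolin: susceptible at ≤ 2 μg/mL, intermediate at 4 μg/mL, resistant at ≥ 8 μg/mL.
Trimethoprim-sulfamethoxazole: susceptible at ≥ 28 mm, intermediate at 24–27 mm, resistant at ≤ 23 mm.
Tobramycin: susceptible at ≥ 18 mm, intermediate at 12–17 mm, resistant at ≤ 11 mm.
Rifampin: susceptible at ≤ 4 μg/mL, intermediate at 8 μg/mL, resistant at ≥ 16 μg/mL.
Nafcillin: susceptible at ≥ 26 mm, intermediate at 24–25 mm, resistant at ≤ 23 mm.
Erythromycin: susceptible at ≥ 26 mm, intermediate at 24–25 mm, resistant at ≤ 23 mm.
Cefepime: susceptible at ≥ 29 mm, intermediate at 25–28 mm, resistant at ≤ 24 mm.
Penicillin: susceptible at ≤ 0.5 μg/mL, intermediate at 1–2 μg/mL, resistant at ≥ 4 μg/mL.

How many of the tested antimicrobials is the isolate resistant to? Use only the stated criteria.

Cefazolin: 4 μg/mL is = 4 μg/mL → I
Erythromycin: 26 mm is ≥ 26 mm ⇒ susceptible
Tobramycin: 17 mm is in 12–17 mm — Intermediate
Penicillin (0.03 μg/mL) ≤ 0.5 μg/mL → susceptible
Cefepime (29 mm) ≥ 29 mm — Susceptible
Nafcillin 25 mm: in 24–25 mm → I
Resistant: 0

0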